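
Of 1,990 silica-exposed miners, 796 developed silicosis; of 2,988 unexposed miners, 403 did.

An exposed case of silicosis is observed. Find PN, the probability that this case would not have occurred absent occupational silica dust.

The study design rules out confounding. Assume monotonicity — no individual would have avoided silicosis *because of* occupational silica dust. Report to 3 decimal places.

p₁ = P(outcome | exposed) = 796/1990 = 0.4
p₀ = P(outcome | unexposed) = 403/2988 = 0.13487
Under exogeneity and monotonicity, PN = (p₁ − p₀) / p₁.
PN = (0.4 − 0.13487) / 0.4 = 0.26513 / 0.4 ≈ 0.6628

PN ≈ 0.663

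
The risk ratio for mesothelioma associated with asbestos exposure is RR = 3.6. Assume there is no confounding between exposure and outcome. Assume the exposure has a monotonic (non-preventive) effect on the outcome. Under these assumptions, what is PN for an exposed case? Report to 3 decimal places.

Under exogeneity and monotonicity, PN = (RR − 1) / RR = 1 − 1/RR.
PN = (3.6 − 1) / 3.6 = 2.6 / 3.6 ≈ 0.7222

PN ≈ 0.722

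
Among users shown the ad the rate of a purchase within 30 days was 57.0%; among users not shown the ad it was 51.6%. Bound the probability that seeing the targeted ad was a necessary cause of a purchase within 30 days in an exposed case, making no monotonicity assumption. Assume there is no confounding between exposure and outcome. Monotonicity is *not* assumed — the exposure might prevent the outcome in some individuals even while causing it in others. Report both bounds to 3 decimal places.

p₁ = 0.57, p₀ = 0.516.
Under exogeneity alone the bounds on PN are max{0,(p₁−p₀)/p₁} ≤ PN ≤ min{1,(1−p₀)/p₁}.
  lower = (p₁ − p₀)/p₁ = 0.054 / 0.57 ≈ 0.0947
  upper = min{1, (1 − p₀)/p₁} = 0.484 / 0.57 ≈ 0.8491

0.095 ≤ PN ≤ 0.849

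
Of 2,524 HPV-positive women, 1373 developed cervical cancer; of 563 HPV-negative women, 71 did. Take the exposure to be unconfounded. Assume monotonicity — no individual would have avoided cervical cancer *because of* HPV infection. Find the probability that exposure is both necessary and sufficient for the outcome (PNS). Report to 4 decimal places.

p₁ = P(outcome | exposed) = 1373/2524 = 0.54398
p₀ = P(outcome | unexposed) = 71/563 = 0.12611
Under exogeneity and monotonicity, PNS = p₁ − p₀.
PNS = 0.54398 − 0.12611 = 0.41787

PNS ≈ 0.4179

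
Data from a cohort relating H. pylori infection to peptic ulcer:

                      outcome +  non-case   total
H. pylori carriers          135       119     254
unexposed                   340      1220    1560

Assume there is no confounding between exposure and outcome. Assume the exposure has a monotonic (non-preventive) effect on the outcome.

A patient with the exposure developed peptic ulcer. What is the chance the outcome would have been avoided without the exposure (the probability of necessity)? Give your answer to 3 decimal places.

p₁ = P(outcome | exposed) = 135/254 = 0.5315
p₀ = P(outcome | unexposed) = 340/1560 = 0.21795
Under exogeneity and monotonicity, PN = (p₁ − p₀) / p₁.
PN = (0.5315 − 0.21795) / 0.5315 = 0.31355 / 0.5315 ≈ 0.5899

PN ≈ 0.590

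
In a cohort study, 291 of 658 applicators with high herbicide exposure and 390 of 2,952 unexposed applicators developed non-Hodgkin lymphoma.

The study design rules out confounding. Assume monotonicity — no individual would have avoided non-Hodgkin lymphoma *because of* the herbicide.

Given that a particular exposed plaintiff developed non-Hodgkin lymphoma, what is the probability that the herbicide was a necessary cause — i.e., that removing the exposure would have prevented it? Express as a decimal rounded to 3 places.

p₁ = P(outcome | exposed) = 291/658 = 0.44225
p₀ = P(outcome | unexposed) = 390/2952 = 0.13211
Under exogeneity and monotonicity, PN = (p₁ − p₀) / p₁.
PN = (0.44225 − 0.13211) / 0.44225 = 0.31014 / 0.44225 ≈ 0.7013

PN ≈ 0.701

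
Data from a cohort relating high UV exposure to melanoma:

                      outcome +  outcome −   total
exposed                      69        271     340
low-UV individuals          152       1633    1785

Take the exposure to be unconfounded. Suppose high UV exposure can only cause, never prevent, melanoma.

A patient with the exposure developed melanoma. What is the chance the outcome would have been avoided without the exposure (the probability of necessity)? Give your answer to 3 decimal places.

PN ≈ 0.580

p₁ = P(outcome | exposed) = 69/340 = 0.20294
p₀ = P(outcome | unexposed) = 152/1785 = 0.085154
Under exogeneity and monotonicity, PN = (p₁ − p₀)/p₁.
PN = (0.20294 − 0.085154) / 0.20294 ≈ 0.5804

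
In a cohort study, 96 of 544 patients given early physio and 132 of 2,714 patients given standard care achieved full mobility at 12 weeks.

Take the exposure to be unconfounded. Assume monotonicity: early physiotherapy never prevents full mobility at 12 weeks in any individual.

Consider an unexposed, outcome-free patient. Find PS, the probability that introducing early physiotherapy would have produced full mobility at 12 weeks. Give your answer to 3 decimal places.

p₁ = P(outcome | exposed) = 96/544 = 0.17647
p₀ = P(outcome | unexposed) = 132/2714 = 0.048637
Under exogeneity and monotonicity, PS = (p₁ − p₀) / (1 − p₀).
PS = (0.17647 − 0.048637) / (1 − 0.048637) = 0.12783 / 0.95136 ≈ 0.1344

PS ≈ 0.134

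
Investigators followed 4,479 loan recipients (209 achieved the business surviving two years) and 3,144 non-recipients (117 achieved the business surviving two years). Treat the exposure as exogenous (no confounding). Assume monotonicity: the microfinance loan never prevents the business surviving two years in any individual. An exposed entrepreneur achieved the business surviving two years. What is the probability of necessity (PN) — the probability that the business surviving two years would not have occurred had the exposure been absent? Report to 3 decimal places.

p₁ = P(outcome | exposed) = 209/4479 = 0.046662
p₀ = P(outcome | unexposed) = 117/3144 = 0.037214
Under exogeneity and monotonicity, PN = (p₁ − p₀) / p₁.
PN = (0.046662 − 0.037214) / 0.046662 = 0.0094485 / 0.046662 ≈ 0.2025

PN ≈ 0.202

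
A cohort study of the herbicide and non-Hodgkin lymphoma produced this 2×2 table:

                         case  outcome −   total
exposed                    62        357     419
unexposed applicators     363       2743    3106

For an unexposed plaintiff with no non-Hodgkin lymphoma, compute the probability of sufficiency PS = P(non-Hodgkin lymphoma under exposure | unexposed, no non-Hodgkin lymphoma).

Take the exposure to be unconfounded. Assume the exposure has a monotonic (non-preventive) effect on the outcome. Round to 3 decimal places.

PS ≈ 0.035

p₁ = P(outcome | exposed) = 62/419 = 0.14797
p₀ = P(outcome | unexposed) = 363/3106 = 0.11687
Under exogeneity and monotonicity, PS = (p₁ − p₀) / (1 − p₀).
PS = (0.14797 − 0.11687) / (1 − 0.11687) = 0.031101 / 0.88313 ≈ 0.0352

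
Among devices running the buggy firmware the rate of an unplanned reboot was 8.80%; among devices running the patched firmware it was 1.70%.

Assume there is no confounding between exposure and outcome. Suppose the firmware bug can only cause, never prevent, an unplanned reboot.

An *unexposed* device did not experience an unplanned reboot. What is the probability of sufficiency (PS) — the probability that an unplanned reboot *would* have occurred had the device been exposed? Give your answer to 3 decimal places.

p₁ = 0.088, p₀ = 0.017.
Under exogeneity and monotonicity, PS = (p₁ − p₀) / (1 − p₀).
PS = (0.088 − 0.017) / (1 − 0.017) = 0.071 / 0.983 ≈ 0.0722

PS ≈ 0.072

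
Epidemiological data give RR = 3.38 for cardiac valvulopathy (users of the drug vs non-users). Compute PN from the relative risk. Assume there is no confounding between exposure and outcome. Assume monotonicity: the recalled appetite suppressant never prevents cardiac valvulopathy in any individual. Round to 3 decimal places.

PN ≈ 0.704

Under exogeneity and monotonicity, PN = (RR − 1) / RR = 1 − 1/RR.
PN = (3.38 − 1) / 3.38 = 2.38 / 3.38 ≈ 0.7041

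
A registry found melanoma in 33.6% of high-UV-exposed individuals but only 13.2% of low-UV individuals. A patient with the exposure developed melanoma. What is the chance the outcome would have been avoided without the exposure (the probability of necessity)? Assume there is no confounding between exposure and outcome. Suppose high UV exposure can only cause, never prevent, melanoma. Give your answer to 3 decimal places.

p₁ = 0.336, p₀ = 0.132.
Under exogeneity and monotonicity, PN = (p₁ − p₀) / p₁.
PN = (0.336 − 0.132) / 0.336 = 0.204 / 0.336 ≈ 0.6071

PN ≈ 0.607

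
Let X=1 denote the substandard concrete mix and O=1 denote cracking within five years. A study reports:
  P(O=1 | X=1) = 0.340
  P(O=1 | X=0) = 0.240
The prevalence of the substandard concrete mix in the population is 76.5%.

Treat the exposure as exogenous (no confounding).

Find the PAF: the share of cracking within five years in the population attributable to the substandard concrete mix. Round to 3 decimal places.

PAF ≈ 0.242

Let p₁ = 0.34, p₀ = 0.24.
Overall risk P(Y=1) = π·p₁ + (1−π)·p₀ = 0.765×0.34 + 0.235×0.24 = 0.3165.
Under exogeneity, PAF = [P(Y=1) − p₀] / P(Y=1).
PAF = (0.3165 − 0.24) / 0.3165 ≈ 0.2417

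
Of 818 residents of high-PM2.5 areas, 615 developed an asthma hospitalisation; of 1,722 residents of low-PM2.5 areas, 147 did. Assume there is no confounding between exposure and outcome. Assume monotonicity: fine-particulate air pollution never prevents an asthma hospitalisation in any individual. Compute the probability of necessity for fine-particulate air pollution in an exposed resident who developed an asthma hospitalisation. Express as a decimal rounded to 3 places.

p₁ = P(outcome | exposed) = 615/818 = 0.75183
p₀ = P(outcome | unexposed) = 147/1722 = 0.085366
Under exogeneity and monotonicity, PN = (p₁ − p₀) / p₁.
PN = (0.75183 − 0.085366) / 0.75183 = 0.66647 / 0.75183 ≈ 0.8865

PN ≈ 0.886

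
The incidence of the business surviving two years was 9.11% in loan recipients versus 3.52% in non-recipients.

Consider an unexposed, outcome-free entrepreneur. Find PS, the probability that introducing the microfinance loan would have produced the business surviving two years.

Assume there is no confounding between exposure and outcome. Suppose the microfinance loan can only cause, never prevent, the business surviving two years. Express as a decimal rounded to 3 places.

PS ≈ 0.058

p₁ = 0.0911, p₀ = 0.0352.
Under exogeneity and monotonicity, PS = (p₁ − p₀) / (1 − p₀).
PS = (0.0911 − 0.0352) / (1 − 0.0352) = 0.0559 / 0.9648 ≈ 0.0579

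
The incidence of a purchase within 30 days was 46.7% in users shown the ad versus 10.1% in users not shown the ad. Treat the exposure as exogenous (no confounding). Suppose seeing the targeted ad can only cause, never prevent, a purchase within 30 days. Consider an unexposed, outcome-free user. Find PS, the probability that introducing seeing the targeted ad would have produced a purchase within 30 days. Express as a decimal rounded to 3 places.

p₁ = 0.467, p₀ = 0.101.
Under exogeneity and monotonicity, PS = (p₁ − p₀) / (1 − p₀).
PS = (0.467 − 0.101) / (1 − 0.101) = 0.366 / 0.899 ≈ 0.4071

PS ≈ 0.407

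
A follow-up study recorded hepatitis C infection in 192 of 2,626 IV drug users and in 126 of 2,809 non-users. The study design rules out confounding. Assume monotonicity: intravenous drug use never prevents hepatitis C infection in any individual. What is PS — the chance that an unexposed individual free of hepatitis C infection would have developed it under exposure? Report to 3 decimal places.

p₁ = P(outcome | exposed) = 192/2626 = 0.073115
p₀ = P(outcome | unexposed) = 126/2809 = 0.044856
Under exogeneity and monotonicity, PS = (p₁ − p₀) / (1 − p₀).
PS = (0.073115 − 0.044856) / (1 − 0.044856) = 0.028259 / 0.95514 ≈ 0.0296

PS ≈ 0.030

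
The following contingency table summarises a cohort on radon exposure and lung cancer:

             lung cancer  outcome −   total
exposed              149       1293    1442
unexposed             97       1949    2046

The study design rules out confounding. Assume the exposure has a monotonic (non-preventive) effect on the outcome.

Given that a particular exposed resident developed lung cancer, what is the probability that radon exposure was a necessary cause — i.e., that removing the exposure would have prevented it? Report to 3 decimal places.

PN ≈ 0.541

p₁ = P(outcome | exposed) = 149/1442 = 0.10333
p₀ = P(outcome | unexposed) = 97/2046 = 0.04741
Under exogeneity and monotonicity, PN = (p₁ − p₀) / p₁.
PN = (0.10333 − 0.04741) / 0.10333 = 0.055919 / 0.10333 ≈ 0.5412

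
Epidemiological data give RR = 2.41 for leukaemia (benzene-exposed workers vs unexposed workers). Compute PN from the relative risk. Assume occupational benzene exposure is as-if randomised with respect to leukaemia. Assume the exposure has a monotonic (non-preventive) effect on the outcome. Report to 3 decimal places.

PN ≈ 0.585

Under exogeneity and monotonicity, PN = (RR − 1) / RR = 1 − 1/RR.
PN = (2.41 − 1) / 2.41 = 1.41 / 2.41 ≈ 0.5851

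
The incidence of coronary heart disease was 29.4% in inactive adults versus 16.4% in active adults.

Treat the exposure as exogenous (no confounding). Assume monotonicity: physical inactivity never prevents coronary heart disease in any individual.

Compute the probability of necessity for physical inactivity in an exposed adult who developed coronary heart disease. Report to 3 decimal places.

PN ≈ 0.442

p₁ = 0.294, p₀ = 0.164.
Under exogeneity and monotonicity, PN = (p₁ − p₀) / p₁.
PN = (0.294 − 0.164) / 0.294 = 0.13 / 0.294 ≈ 0.4422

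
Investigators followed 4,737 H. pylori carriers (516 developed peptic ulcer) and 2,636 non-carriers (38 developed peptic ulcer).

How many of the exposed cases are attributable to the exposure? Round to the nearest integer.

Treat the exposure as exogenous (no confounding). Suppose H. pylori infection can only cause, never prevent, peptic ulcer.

p₁ = P(outcome | exposed) = 516/4737 = 0.10893
p₀ = P(outcome | unexposed) = 38/2636 = 0.014416
PN = (p₁ − p₀)/p₁ = (0.10893 − 0.014416) / 0.10893 ≈ 0.86766.
Attributable cases ≈ PN × (exposed cases) = 0.86766 × 516 ≈ 447.71.

about 448 cases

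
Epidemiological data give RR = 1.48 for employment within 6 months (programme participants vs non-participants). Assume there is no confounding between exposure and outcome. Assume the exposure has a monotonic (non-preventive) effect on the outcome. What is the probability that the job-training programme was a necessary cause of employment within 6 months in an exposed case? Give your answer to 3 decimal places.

PN ≈ 0.324

Under exogeneity and monotonicity, PN = (RR − 1) / RR = 1 − 1/RR.
PN = (1.48 − 1) / 1.48 = 0.48 / 1.48 ≈ 0.3243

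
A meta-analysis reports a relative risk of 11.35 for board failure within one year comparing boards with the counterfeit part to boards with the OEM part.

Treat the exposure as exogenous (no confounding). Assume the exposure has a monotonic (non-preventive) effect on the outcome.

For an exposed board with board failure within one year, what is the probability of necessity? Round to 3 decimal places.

Under exogeneity and monotonicity, PN = (RR − 1) / RR = 1 − 1/RR.
PN = (11.35 − 1) / 11.35 = 10.35 / 11.35 ≈ 0.9119

PN ≈ 0.912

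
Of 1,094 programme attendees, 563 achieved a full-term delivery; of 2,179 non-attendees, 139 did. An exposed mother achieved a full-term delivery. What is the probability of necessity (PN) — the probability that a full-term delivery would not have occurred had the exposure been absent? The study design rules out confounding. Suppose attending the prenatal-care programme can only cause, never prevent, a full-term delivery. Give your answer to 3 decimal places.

p₁ = P(outcome | exposed) = 563/1094 = 0.51463
p₀ = P(outcome | unexposed) = 139/2179 = 0.063791
Under exogeneity and monotonicity, PN = (p₁ − p₀) / p₁.
PN = (0.51463 − 0.063791) / 0.51463 = 0.45083 / 0.51463 ≈ 0.8760

PN ≈ 0.876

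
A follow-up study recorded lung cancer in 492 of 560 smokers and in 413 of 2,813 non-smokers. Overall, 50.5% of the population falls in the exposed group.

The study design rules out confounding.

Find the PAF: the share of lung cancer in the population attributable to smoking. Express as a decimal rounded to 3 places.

PAF ≈ 0.716

p₁ = P(outcome | exposed) = 492/560 = 0.87857
p₀ = P(outcome | unexposed) = 413/2813 = 0.14682
Overall risk P(Y=1) = π·p₁ + (1−π)·p₀ = 0.505×0.87857 + 0.495×0.14682 = 0.51635.
Under exogeneity, PAF = [P(Y=1) − p₀] / P(Y=1).
PAF = (0.51635 − 0.14682) / 0.51635 ≈ 0.7157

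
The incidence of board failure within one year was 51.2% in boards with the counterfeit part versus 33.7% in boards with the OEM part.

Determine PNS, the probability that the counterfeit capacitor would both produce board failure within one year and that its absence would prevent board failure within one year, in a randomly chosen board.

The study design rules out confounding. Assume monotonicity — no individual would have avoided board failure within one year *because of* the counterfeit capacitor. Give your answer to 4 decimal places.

p₁ = 0.512, p₀ = 0.337.
Under exogeneity and monotonicity, PNS = p₁ − p₀.
PNS = 0.512 − 0.337 = 0.175

PNS ≈ 0.1750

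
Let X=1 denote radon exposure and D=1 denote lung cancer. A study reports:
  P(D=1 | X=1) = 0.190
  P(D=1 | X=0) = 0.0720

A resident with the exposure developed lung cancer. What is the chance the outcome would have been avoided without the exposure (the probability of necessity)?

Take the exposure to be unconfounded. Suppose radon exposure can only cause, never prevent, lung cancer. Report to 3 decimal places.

PN ≈ 0.621

Let p₁ = 0.19, p₀ = 0.072.
Under exogeneity and monotonicity, PN = (p₁ − p₀) / p₁.
PN = (0.19 − 0.072) / 0.19 = 0.118 / 0.19 ≈ 0.6211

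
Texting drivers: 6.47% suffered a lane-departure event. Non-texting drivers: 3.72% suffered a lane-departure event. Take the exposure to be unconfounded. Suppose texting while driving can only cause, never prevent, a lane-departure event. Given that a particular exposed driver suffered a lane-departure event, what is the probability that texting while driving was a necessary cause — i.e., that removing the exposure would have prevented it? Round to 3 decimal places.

p₁ = 0.0647, p₀ = 0.0372.
Under exogeneity and monotonicity, PN = (p₁ − p₀) / p₁.
PN = (0.0647 − 0.0372) / 0.0647 = 0.0275 / 0.0647 ≈ 0.4250

PN ≈ 0.425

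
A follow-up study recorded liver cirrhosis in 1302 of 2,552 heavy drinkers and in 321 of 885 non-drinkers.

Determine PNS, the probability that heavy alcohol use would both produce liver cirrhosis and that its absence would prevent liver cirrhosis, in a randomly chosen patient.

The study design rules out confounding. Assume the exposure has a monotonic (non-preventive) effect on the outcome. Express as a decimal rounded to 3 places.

p₁ = P(outcome | exposed) = 1302/2552 = 0.51019
p₀ = P(outcome | unexposed) = 321/885 = 0.36271
Under exogeneity and monotonicity, PNS = p₁ − p₀.
PNS = 0.51019 − 0.36271 = 0.14748

PNS ≈ 0.147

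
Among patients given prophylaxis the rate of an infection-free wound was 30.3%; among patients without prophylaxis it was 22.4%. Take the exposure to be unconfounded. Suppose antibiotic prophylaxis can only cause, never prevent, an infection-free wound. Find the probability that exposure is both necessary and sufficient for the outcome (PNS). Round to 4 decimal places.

PNS ≈ 0.0790

p₁ = 0.303, p₀ = 0.224.
Under exogeneity and monotonicity, PNS = p₁ − p₀.
PNS = 0.303 − 0.224 = 0.079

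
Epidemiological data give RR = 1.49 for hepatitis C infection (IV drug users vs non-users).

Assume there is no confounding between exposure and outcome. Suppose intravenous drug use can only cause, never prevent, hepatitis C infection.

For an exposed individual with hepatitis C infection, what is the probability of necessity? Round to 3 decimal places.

Under exogeneity and monotonicity, PN = (RR − 1) / RR = 1 − 1/RR.
PN = (1.49 − 1) / 1.49 = 0.49 / 1.49 ≈ 0.3289

PN ≈ 0.329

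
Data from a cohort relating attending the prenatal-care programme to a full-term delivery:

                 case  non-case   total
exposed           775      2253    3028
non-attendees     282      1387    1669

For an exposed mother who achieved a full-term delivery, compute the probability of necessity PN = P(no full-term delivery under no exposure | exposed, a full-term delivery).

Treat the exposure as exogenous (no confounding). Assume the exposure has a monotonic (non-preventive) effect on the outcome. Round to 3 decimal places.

PN ≈ 0.340

p₁ = P(outcome | exposed) = 775/3028 = 0.25594
p₀ = P(outcome | unexposed) = 282/1669 = 0.16896
Under exogeneity and monotonicity, PN = (p₁ − p₀) / p₁.
PN = (0.25594 − 0.16896) / 0.25594 = 0.086981 / 0.25594 ≈ 0.3398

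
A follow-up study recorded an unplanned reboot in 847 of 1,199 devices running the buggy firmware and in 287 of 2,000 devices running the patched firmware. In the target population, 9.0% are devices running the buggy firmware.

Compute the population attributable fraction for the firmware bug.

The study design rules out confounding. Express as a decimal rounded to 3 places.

PAF ≈ 0.261

p₁ = P(outcome | exposed) = 847/1199 = 0.70642
p₀ = P(outcome | unexposed) = 287/2000 = 0.1435
Overall risk P(Y=1) = π·p₁ + (1−π)·p₀ = 0.09×0.70642 + 0.91×0.1435 = 0.19416.
Under exogeneity, PAF = [P(Y=1) − p₀] / P(Y=1).
PAF = (0.19416 − 0.1435) / 0.19416 ≈ 0.2609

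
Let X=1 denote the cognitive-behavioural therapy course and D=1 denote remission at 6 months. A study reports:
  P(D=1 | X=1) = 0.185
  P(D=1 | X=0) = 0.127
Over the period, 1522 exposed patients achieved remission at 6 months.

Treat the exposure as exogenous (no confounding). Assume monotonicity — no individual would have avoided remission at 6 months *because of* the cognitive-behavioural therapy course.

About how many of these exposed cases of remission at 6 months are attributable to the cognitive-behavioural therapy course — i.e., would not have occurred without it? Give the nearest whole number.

about 477 cases

Let p₁ = 0.185, p₀ = 0.127.
PN = (p₁ − p₀)/p₁ = (0.185 − 0.127) / 0.185 ≈ 0.31351.
Attributable cases ≈ PN × (exposed cases) = 0.31351 × 1522 ≈ 477.17.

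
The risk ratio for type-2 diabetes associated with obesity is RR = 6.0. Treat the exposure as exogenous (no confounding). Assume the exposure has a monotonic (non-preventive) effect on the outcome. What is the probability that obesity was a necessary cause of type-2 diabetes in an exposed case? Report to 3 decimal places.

Under exogeneity and monotonicity, PN = (RR − 1) / RR = 1 − 1/RR.
PN = (6.0 − 1) / 6.0 = 5 / 6.0 ≈ 0.8333

PN ≈ 0.833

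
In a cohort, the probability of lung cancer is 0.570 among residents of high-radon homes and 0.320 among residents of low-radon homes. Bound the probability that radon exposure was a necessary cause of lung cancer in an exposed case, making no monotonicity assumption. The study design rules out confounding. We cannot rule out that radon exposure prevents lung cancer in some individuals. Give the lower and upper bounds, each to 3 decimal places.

Let p₁ = 0.57, p₀ = 0.32.
Under exogeneity alone the bounds on PN are max{0,(p₁−p₀)/p₁} ≤ PN ≤ min{1,(1−p₀)/p₁}.
  lower = (p₁ − p₀)/p₁ = 0.25 / 0.57 ≈ 0.4386
  upper = min{1, (1 − p₀)/p₁} = 0.68 / 0.57 ≈ 1.1930 → capped at 1

0.439 ≤ PN ≤ 1.000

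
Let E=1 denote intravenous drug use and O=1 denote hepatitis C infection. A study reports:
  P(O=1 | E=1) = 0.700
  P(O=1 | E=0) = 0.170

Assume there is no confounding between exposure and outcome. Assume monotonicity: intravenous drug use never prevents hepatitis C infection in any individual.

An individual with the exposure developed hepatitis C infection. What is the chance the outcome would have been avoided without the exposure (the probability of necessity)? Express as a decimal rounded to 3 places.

PN ≈ 0.757

Let p₁ = 0.7, p₀ = 0.17.
Under exogeneity and monotonicity, PN = (p₁ − p₀) / p₁.
PN = (0.7 − 0.17) / 0.7 = 0.53 / 0.7 ≈ 0.7571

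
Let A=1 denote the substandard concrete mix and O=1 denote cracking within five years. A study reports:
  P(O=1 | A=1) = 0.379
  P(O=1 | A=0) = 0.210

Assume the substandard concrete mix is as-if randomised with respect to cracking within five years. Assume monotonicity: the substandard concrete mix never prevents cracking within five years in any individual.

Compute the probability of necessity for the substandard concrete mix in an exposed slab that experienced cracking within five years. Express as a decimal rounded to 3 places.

PN ≈ 0.446

Let p₁ = 0.379, p₀ = 0.21.
Under exogeneity and monotonicity, PN = (p₁ − p₀) / p₁.
PN = (0.379 − 0.21) / 0.379 = 0.169 / 0.379 ≈ 0.4459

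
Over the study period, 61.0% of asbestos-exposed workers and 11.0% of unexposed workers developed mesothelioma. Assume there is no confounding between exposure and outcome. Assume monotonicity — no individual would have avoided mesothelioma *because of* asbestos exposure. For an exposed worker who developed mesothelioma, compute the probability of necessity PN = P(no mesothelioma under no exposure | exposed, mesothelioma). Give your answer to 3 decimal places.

PN ≈ 0.820

p₁ = 0.61, p₀ = 0.11.
Under exogeneity and monotonicity, PN = (p₁ − p₀) / p₁.
PN = (0.61 − 0.11) / 0.61 = 0.5 / 0.61 ≈ 0.8197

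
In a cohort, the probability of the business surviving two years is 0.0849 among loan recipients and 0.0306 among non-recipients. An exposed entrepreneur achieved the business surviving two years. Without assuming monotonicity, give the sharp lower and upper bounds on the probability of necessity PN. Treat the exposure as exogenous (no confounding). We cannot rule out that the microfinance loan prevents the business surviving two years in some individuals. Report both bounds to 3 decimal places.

Let p₁ = 0.0849, p₀ = 0.0306.
Under exogeneity alone the bounds on PN are max{0,(p₁−p₀)/p₁} ≤ PN ≤ min{1,(1−p₀)/p₁}.
  lower = (p₁ − p₀)/p₁ = 0.0543 / 0.0849 ≈ 0.6396
  upper = min{1, (1 − p₀)/p₁} = 0.9694 / 0.0849 ≈ 11.4181 → capped at 1

0.640 ≤ PN ≤ 1.000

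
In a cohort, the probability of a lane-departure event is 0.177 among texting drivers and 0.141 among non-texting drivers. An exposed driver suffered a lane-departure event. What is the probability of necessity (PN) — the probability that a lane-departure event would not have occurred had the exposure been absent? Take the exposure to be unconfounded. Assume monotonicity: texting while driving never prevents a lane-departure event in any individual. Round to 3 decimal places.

Let p₁ = 0.177, p₀ = 0.141.
Under exogeneity and monotonicity, PN = (p₁ − p₀) / p₁.
PN = (0.177 − 0.141) / 0.177 = 0.036 / 0.177 ≈ 0.2034

PN ≈ 0.203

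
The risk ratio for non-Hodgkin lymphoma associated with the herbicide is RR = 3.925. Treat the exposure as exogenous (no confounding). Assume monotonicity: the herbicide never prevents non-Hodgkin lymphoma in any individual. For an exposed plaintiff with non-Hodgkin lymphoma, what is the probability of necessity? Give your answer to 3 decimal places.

Under exogeneity and monotonicity, PN = (RR − 1) / RR = 1 − 1/RR.
PN = (3.925 − 1) / 3.925 = 2.925 / 3.925 ≈ 0.7452

PN ≈ 0.745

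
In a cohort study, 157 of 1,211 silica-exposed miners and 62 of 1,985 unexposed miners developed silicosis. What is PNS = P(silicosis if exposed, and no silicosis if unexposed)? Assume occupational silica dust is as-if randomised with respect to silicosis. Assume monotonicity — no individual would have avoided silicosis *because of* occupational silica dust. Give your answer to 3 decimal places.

p₁ = P(outcome | exposed) = 157/1211 = 0.12964
p₀ = P(outcome | unexposed) = 62/1985 = 0.031234
Under exogeneity and monotonicity, PNS = p₁ − p₀.
PNS = 0.12964 − 0.031234 = 0.098411

PNS ≈ 0.098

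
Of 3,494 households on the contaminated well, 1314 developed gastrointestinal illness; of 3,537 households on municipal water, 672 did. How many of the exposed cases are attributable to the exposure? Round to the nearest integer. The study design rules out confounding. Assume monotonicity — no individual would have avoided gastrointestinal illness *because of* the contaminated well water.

about 650 cases

p₁ = P(outcome | exposed) = 1314/3494 = 0.37607
p₀ = P(outcome | unexposed) = 672/3537 = 0.18999
PN = (p₁ − p₀)/p₁ = (0.37607 − 0.18999) / 0.37607 ≈ 0.49480.
Attributable cases ≈ PN × (exposed cases) = 0.49480 × 1314 ≈ 650.17.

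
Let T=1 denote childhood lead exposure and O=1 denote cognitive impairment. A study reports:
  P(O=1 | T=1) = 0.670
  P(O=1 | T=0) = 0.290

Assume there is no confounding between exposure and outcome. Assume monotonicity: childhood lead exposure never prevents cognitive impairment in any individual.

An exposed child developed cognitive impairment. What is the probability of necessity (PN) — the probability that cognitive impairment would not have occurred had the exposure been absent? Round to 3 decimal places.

PN ≈ 0.567

Let p₁ = 0.67, p₀ = 0.29.
Under exogeneity and monotonicity, PN = (p₁ − p₀) / p₁.
PN = (0.67 − 0.29) / 0.67 = 0.38 / 0.67 ≈ 0.5672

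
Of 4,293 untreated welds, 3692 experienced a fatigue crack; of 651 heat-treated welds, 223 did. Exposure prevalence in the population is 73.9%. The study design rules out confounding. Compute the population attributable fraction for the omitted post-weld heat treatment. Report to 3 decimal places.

PAF ≈ 0.527

p₁ = P(outcome | exposed) = 3692/4293 = 0.86
p₀ = P(outcome | unexposed) = 223/651 = 0.34255
Overall risk P(Y=1) = π·p₁ + (1−π)·p₀ = 0.739×0.86 + 0.261×0.34255 = 0.72495.
Under exogeneity, PAF = [P(Y=1) − p₀] / P(Y=1).
PAF = (0.72495 − 0.34255) / 0.72495 ≈ 0.5275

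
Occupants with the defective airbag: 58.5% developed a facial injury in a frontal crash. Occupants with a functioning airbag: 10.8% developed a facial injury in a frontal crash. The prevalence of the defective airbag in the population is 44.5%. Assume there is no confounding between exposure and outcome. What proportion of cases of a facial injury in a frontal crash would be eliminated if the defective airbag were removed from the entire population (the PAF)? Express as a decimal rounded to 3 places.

PAF ≈ 0.663

p₁ = 0.585, p₀ = 0.108.
Overall risk P(Y=1) = π·p₁ + (1−π)·p₀ = 0.445×0.585 + 0.555×0.108 = 0.32026.
Under exogeneity, PAF = [P(Y=1) − p₀] / P(Y=1).
PAF = (0.32026 − 0.108) / 0.32026 ≈ 0.6628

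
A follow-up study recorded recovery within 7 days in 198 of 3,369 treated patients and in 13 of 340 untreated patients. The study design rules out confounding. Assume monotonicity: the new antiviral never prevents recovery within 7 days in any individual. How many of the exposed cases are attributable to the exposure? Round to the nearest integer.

p₁ = P(outcome | exposed) = 198/3369 = 0.058771
p₀ = P(outcome | unexposed) = 13/340 = 0.038235
PN = (p₁ − p₀)/p₁ = (0.058771 − 0.038235) / 0.058771 ≈ 0.34942.
Attributable cases ≈ PN × (exposed cases) = 0.34942 × 198 ≈ 69.19.

about 69 cases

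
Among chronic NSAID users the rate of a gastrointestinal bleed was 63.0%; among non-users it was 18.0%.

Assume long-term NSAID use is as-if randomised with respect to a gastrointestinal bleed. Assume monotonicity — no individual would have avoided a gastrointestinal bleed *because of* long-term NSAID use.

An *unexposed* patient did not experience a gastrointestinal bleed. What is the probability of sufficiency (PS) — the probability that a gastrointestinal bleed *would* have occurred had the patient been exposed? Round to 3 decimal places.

PS ≈ 0.549

p₁ = 0.63, p₀ = 0.18.
Under exogeneity and monotonicity, PS = (p₁ − p₀) / (1 − p₀).
PS = (0.63 − 0.18) / (1 − 0.18) = 0.45 / 0.82 ≈ 0.5488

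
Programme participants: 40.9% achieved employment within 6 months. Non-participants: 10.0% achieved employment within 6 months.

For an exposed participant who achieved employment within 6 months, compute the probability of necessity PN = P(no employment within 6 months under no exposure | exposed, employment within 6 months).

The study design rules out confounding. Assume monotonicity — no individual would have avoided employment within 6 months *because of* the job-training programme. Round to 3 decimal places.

p₁ = 0.409, p₀ = 0.1.
Under exogeneity and monotonicity, PN = (p₁ − p₀) / p₁.
PN = (0.409 − 0.1) / 0.409 = 0.309 / 0.409 ≈ 0.7555

PN ≈ 0.756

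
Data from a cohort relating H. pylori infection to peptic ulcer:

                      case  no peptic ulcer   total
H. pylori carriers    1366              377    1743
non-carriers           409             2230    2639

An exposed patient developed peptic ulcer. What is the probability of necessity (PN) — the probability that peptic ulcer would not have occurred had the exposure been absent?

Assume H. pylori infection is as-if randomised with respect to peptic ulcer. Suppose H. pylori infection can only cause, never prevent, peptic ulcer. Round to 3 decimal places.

p₁ = P(outcome | exposed) = 1366/1743 = 0.78371
p₀ = P(outcome | unexposed) = 409/2639 = 0.15498
Under exogeneity and monotonicity, PN = (p₁ − p₀)/p₁.
PN = (0.78371 − 0.15498) / 0.78371 ≈ 0.8022

PN ≈ 0.802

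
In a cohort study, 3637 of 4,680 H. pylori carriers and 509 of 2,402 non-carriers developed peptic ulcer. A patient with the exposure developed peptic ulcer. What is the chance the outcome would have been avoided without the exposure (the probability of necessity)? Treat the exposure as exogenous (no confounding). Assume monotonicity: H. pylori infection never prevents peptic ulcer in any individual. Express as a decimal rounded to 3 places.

PN ≈ 0.727

p₁ = P(outcome | exposed) = 3637/4680 = 0.77714
p₀ = P(outcome | unexposed) = 509/2402 = 0.21191
Under exogeneity and monotonicity, PN = (p₁ − p₀) / p₁.
PN = (0.77714 − 0.21191) / 0.77714 = 0.56523 / 0.77714 ≈ 0.7273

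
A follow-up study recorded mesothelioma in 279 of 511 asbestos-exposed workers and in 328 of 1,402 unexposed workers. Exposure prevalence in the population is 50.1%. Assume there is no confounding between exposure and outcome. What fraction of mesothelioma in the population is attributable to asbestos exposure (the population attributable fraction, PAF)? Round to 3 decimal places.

PAF ≈ 0.401

p₁ = P(outcome | exposed) = 279/511 = 0.54599
p₀ = P(outcome | unexposed) = 328/1402 = 0.23395
Overall risk P(Y=1) = π·p₁ + (1−π)·p₀ = 0.501×0.54599 + 0.499×0.23395 = 0.39028.
Under exogeneity, PAF = [P(Y=1) − p₀] / P(Y=1).
PAF = (0.39028 − 0.23395) / 0.39028 ≈ 0.4006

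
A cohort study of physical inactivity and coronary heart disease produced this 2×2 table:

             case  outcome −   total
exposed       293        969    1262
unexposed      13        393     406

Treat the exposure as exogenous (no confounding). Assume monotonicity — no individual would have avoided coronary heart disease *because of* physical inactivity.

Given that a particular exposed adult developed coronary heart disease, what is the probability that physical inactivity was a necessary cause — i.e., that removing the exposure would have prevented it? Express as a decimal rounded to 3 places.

p₁ = P(outcome | exposed) = 293/1262 = 0.23217
p₀ = P(outcome | unexposed) = 13/406 = 0.03202
Under exogeneity and monotonicity, PN = (p₁ − p₀)/p₁.
PN = (0.23217 − 0.03202) / 0.23217 ≈ 0.8621

PN ≈ 0.862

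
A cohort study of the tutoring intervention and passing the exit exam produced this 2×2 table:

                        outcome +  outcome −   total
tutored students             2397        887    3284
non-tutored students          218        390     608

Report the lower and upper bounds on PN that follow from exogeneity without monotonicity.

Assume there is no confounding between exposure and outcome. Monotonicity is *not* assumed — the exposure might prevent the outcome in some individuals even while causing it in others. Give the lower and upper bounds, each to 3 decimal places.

0.509 ≤ PN ≤ 0.879

p₁ = P(outcome | exposed) = 2397/3284 = 0.7299
p₀ = P(outcome | unexposed) = 218/608 = 0.35855
Under exogeneity alone the bounds on PN are max{0,(p₁−p₀)/p₁} ≤ PN ≤ min{1,(1−p₀)/p₁}.
  lower = (p₁ − p₀)/p₁ = 0.37135 / 0.7299 ≈ 0.5088
  upper = min{1, (1 − p₀)/p₁} = 0.64145 / 0.7299 ≈ 0.8788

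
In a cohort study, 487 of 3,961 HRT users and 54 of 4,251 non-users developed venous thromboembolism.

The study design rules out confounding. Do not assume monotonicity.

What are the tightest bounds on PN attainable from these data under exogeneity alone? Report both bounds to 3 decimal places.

0.897 ≤ PN ≤ 1.000

p₁ = P(outcome | exposed) = 487/3961 = 0.12295
p₀ = P(outcome | unexposed) = 54/4251 = 0.012703
Under exogeneity alone the bounds on PN are max{0,(p₁−p₀)/p₁} ≤ PN ≤ min{1,(1−p₀)/p₁}.
  lower = (p₁ − p₀)/p₁ = 0.11025 / 0.12295 ≈ 0.8967
  upper = min{1, (1 − p₀)/p₁} = 0.9873 / 0.12295 ≈ 8.0302 → capped at 1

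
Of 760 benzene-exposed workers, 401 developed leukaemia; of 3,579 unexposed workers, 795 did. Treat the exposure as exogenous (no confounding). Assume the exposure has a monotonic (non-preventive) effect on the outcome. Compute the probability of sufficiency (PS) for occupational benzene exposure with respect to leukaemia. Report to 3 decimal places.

PS ≈ 0.393

p₁ = P(outcome | exposed) = 401/760 = 0.52763
p₀ = P(outcome | unexposed) = 795/3579 = 0.22213
Under exogeneity and monotonicity, PS = (p₁ − p₀) / (1 − p₀).
PS = (0.52763 − 0.22213) / (1 − 0.22213) = 0.3055 / 0.77787 ≈ 0.3927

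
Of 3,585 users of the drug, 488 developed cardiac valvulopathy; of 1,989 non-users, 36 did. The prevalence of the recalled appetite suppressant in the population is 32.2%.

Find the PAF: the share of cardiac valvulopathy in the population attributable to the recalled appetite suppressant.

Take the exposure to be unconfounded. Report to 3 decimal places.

PAF ≈ 0.677

p₁ = P(outcome | exposed) = 488/3585 = 0.13612
p₀ = P(outcome | unexposed) = 36/1989 = 0.0181
Overall risk P(Y=1) = π·p₁ + (1−π)·p₀ = 0.322×0.13612 + 0.678×0.0181 = 0.056103.
Under exogeneity, PAF = [P(Y=1) − p₀] / P(Y=1).
PAF = (0.056103 − 0.0181) / 0.056103 ≈ 0.6774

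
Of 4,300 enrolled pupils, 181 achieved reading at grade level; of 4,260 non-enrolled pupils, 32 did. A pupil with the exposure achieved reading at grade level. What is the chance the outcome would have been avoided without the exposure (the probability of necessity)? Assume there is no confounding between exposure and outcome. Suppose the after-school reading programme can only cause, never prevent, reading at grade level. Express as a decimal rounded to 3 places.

PN ≈ 0.822

p₁ = P(outcome | exposed) = 181/4300 = 0.042093
p₀ = P(outcome | unexposed) = 32/4260 = 0.0075117
Under exogeneity and monotonicity, PN = (p₁ − p₀) / p₁.
PN = (0.042093 − 0.0075117) / 0.042093 = 0.034581 / 0.042093 ≈ 0.8215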